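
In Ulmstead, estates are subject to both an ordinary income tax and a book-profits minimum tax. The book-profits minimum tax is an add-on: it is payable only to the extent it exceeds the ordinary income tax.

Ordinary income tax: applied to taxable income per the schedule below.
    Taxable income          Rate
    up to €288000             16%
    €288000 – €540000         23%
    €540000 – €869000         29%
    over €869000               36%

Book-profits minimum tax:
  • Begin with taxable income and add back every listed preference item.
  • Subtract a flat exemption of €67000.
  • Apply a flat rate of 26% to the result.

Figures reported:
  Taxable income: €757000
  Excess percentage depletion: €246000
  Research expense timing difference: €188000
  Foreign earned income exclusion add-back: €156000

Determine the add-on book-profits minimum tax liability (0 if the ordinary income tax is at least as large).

€165830

Book-profits minimum tax:
  Adjusted income: €757000 + €246000 + €188000 + €156000 = €1347000
  Less exemption €67000 → base €1280000
  €1280000 × 26% = €332800

Ordinary income tax:
  €288000 × 16% = €46080
  €252000 × 23% = €57960
  €217000 × 29% = €62930
  → €166970

Excess of book-profits minimum tax over ordinary income tax: €332800 − €166970 = €165830.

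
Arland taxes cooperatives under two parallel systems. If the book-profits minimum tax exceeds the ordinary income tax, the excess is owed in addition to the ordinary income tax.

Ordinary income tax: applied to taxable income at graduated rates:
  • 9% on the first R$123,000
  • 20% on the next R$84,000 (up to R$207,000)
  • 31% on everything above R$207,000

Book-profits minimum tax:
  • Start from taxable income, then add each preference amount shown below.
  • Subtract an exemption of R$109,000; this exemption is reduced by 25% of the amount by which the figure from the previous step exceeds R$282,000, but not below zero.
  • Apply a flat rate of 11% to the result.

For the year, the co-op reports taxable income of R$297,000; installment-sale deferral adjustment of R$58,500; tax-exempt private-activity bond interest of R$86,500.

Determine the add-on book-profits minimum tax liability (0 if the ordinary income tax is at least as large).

R$0

Ordinary income tax:
  R$123,000 × 9% = R$11,070
  R$84,000 × 20% = R$16,800
  R$90,000 × 31% = R$27,900
  → R$55,770

Book-profits minimum tax:
  Adjusted income: R$297,000 + R$58,500 + R$86,500 = R$442,000
  Exemption: R$109,000 − 25% × (R$442,000 − R$282,000) = R$109,000 − R$40,000 = R$69,000
  Base: R$442,000 − R$69,000 = R$373,000
  R$373,000 × 11% = R$41,030

R$41,030 ≤ R$55,770, so no add-on is due.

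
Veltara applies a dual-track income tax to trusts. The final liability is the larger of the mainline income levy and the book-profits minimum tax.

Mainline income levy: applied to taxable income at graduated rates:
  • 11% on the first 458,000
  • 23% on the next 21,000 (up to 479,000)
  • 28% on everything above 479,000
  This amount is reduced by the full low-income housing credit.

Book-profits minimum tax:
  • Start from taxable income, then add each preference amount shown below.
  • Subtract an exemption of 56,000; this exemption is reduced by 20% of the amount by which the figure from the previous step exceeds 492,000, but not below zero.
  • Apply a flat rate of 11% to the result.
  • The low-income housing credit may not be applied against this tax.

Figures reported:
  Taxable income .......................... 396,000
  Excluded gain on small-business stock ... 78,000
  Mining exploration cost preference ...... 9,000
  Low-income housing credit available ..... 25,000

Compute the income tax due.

Mainline income levy:
  396,000 × 11% = 43,560
  Less low-income housing credit 25,000 → 18,560

Book-profits minimum tax:
  Adjusted income: 396,000 + 78,000 + 9,000 = 483,000
  Exemption: 483,000 ≤ 492,000, so full 56,000 applies
  Base: 483,000 − 56,000 = 427,000
  427,000 × 11% = 46,970

46,970 > 18,560, so the book-profits minimum tax is the binding amount.

46,970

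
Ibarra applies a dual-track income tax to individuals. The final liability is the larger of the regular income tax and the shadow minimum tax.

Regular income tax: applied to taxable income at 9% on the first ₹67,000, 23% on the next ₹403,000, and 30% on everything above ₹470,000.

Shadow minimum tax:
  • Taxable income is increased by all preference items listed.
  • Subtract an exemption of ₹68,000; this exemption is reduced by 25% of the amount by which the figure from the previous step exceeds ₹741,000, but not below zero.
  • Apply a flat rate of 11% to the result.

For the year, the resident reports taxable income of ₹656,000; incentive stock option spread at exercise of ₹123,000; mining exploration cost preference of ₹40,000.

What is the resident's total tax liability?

Regular income tax:
  ₹67,000 × 9% = ₹6,030
  ₹403,000 × 23% = ₹92,690
  ₹186,000 × 30% = ₹55,800
  → ₹154,520

Shadow minimum tax:
  Adjusted income: ₹656,000 + ₹123,000 + ₹40,000 = ₹819,000
  Exemption: ₹68,000 − 25% × (₹819,000 − ₹741,000) = ₹68,000 − ₹19,500 = ₹48,500
  Base: ₹819,000 − ₹48,500 = ₹770,500
  ₹770,500 × 11% = ₹84,755

₹154,520 > ₹84,755, so the regular income tax governs.

₹154,520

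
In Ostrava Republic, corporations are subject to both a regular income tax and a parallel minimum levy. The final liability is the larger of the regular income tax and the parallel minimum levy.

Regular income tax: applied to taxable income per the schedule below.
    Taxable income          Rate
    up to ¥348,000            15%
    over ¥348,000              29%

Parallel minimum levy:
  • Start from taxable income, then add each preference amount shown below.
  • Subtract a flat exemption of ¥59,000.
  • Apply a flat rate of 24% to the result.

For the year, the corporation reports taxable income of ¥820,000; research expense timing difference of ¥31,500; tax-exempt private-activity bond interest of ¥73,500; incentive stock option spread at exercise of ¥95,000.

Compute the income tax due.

¥230,640

Regular income tax:
  ¥348,000 × 15% = ¥52,200
  ¥472,000 × 29% = ¥136,880
  → ¥189,080

Parallel minimum levy:
  Adjusted income: ¥820,000 + ¥31,500 + ¥73,500 + ¥95,000 = ¥1,020,000
  Less exemption ¥59,000 → base ¥961,000
  ¥961,000 × 24% = ¥230,640

¥230,640 > ¥189,080, so the parallel minimum levy is the binding amount.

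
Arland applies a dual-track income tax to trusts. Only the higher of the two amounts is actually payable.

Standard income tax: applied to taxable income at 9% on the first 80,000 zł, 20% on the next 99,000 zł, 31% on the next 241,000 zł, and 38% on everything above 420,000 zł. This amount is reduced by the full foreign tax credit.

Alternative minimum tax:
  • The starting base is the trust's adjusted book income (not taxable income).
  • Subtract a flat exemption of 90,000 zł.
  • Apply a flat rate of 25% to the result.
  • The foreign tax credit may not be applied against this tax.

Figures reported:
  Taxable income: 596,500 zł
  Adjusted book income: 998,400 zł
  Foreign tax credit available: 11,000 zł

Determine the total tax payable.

Alternative minimum tax:
  Base (adjusted book income): 998,400 zł
  Less exemption 90,000 zł → base 908,400 zł
  908,400 zł × 25% = 227,100 zł

Standard income tax:
  80,000 zł × 9% = 7,200 zł
  99,000 zł × 20% = 19,800 zł
  241,000 zł × 31% = 74,710 zł
  176,500 zł × 38% = 67,070 zł
  → 168,780 zł
  Less foreign tax credit 11,000 zł → 157,780 zł

227,100 zł > 157,780 zł, so the alternative minimum tax is the binding amount.

227,100 zł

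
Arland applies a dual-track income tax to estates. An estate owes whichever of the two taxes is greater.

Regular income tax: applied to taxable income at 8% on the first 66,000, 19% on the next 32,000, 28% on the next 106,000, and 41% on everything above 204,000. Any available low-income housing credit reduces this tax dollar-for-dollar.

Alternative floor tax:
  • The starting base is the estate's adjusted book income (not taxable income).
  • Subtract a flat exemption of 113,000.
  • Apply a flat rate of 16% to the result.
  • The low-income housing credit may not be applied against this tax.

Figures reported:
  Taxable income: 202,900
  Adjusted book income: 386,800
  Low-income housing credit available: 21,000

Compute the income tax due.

43,808

Alternative floor tax:
  Base (adjusted book income): 386,800
  Less exemption 113,000 → base 273,800
  273,800 × 16% = 43,808

Regular income tax:
  66,000 × 8% = 5,280
  32,000 × 19% = 6,080
  104,900 × 28% = 29,372
  → 40,732
  Less low-income housing credit 21,000 → 19,732

43,808 > 19,732, so the alternative floor tax is the binding amount.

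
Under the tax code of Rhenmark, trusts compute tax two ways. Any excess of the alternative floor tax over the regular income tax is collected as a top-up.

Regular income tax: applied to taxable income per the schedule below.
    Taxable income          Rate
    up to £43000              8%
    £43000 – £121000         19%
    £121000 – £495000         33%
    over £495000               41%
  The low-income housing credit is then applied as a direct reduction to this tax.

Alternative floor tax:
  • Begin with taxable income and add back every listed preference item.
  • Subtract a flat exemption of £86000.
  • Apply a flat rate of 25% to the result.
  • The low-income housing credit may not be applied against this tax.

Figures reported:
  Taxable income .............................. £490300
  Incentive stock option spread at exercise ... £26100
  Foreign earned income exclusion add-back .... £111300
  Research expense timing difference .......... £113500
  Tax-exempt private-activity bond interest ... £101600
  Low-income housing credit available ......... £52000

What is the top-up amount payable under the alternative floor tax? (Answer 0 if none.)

£101071

Alternative floor tax:
  Adjusted income: £490300 + £26100 + £111300 + £113500 + £101600 = £842800
  Less exemption £86000 → base £756800
  £756800 × 25% = £189200

Regular income tax:
  £43000 × 8% = £3440
  £78000 × 19% = £14820
  £369300 × 33% = £121869
  → £140129
  Less low-income housing credit £52000 → £88129

Excess of alternative floor tax over regular income tax: £189200 − £88129 = £101071.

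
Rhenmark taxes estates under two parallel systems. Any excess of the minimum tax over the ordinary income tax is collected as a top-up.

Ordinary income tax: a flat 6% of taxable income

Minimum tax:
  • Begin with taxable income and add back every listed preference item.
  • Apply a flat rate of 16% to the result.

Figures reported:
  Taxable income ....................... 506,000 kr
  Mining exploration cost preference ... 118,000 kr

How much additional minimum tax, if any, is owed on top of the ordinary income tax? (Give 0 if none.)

Ordinary income tax:
  506,000 kr × 6% = 30,360 kr

Minimum tax:
  Adjusted income: 506,000 kr + 118,000 kr = 624,000 kr
  624,000 kr × 16% = 99,840 kr

Excess of minimum tax over ordinary income tax: 99,840 kr − 30,360 kr = 69,480 kr.

69,480 kr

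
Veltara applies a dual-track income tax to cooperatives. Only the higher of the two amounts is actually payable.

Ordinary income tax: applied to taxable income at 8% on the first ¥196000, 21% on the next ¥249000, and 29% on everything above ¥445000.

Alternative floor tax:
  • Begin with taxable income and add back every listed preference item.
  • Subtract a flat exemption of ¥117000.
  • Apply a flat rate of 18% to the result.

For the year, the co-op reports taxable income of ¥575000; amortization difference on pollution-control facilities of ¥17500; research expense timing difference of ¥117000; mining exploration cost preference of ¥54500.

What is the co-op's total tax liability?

Ordinary income tax:
  ¥196000 × 8% = ¥15680
  ¥249000 × 21% = ¥52290
  ¥130000 × 29% = ¥37700
  → ¥105670

Alternative floor tax:
  Adjusted income: ¥575000 + ¥17500 + ¥117000 + ¥54500 = ¥764000
  Less exemption ¥117000 → base ¥647000
  ¥647000 × 18% = ¥116460

¥116460 > ¥105670, so the alternative floor tax is the binding amount.

¥116460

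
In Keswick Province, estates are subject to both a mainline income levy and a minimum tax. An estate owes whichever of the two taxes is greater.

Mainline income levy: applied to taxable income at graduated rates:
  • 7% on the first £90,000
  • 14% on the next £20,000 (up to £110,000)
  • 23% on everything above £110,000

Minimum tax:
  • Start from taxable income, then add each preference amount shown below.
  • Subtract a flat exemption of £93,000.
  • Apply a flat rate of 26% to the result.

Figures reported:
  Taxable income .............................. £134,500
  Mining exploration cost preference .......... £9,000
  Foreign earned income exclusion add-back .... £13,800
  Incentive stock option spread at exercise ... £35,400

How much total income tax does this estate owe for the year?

Minimum tax:
  Adjusted income: £134,500 + £9,000 + £13,800 + £35,400 = £192,700
  Less exemption £93,000 → base £99,700
  £99,700 × 26% = £25,922

Mainline income levy:
  £90,000 × 7% = £6,300
  £20,000 × 14% = £2,800
  £24,500 × 23% = £5,635
  → £14,735

£25,922 > £14,735, so the minimum tax is the binding amount.

£25,922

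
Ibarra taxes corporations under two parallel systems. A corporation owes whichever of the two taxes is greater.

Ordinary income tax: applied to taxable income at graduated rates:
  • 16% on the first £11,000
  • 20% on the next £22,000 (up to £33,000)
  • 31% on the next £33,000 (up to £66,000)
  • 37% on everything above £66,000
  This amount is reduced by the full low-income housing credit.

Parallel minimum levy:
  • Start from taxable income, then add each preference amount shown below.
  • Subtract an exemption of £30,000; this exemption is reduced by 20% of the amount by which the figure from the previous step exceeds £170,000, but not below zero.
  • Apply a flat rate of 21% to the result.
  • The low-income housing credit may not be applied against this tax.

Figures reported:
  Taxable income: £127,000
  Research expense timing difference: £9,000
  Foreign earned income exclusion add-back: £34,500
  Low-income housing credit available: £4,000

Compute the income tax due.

Parallel minimum levy:
  Adjusted income: £127,000 + £9,000 + £34,500 = £170,500
  Exemption: £30,000 − 20% × (£170,500 − £170,000) = £30,000 − £100 = £29,900
  Base: £170,500 − £29,900 = £140,600
  £140,600 × 21% = £29,526

Ordinary income tax:
  £11,000 × 16% = £1,760
  £22,000 × 20% = £4,400
  £33,000 × 31% = £10,230
  £61,000 × 37% = £22,570
  → £38,960
  Less low-income housing credit £4,000 → £34,960

£34,960 > £29,526, so the ordinary income tax governs.

£34,960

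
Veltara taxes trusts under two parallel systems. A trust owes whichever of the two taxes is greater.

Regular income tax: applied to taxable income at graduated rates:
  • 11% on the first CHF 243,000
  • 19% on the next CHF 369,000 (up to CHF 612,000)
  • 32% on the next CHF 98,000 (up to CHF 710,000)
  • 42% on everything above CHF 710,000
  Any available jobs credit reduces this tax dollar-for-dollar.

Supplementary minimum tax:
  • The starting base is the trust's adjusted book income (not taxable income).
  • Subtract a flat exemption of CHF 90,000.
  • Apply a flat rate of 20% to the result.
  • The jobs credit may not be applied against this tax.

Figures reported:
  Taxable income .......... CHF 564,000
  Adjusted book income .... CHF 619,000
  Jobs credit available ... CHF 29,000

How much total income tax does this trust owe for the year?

CHF 105,800

Supplementary minimum tax:
  Base (adjusted book income): CHF 619,000
  Less exemption CHF 90,000 → base CHF 529,000
  CHF 529,000 × 20% = CHF 105,800

Regular income tax:
  CHF 243,000 × 11% = CHF 26,730
  CHF 321,000 × 19% = CHF 60,990
  → CHF 87,720
  Less jobs credit CHF 29,000 → CHF 58,720

CHF 105,800 > CHF 58,720, so the supplementary minimum tax is the binding amount.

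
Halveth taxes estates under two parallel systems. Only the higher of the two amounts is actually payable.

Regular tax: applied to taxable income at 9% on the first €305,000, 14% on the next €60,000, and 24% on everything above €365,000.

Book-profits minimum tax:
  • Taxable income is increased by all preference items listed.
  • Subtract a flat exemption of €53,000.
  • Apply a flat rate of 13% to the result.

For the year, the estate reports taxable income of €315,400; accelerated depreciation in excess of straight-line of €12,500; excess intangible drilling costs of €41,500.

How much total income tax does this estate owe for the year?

Book-profits minimum tax:
  Adjusted income: €315,400 + €12,500 + €41,500 = €369,400
  Less exemption €53,000 → base €316,400
  €316,400 × 13% = €41,132

Regular tax:
  €305,000 × 9% = €27,450
  €10,400 × 14% = €1,456
  → €28,906

€41,132 > €28,906, so the book-profits minimum tax is the binding amount.

€41,132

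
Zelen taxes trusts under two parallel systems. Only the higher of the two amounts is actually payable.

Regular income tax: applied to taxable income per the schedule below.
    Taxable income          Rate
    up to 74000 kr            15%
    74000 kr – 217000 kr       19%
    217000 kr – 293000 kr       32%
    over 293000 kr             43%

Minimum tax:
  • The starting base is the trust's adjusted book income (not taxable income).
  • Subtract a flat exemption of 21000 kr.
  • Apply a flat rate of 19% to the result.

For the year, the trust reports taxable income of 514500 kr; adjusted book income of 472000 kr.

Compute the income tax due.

Regular income tax:
  74000 kr × 15% = 11100 kr
  143000 kr × 19% = 27170 kr
  76000 kr × 32% = 24320 kr
  221500 kr × 43% = 95245 kr
  → 157835 kr

Minimum tax:
  Base (adjusted book income): 472000 kr
  Less exemption 21000 kr → base 451000 kr
  451000 kr × 19% = 85690 kr

157835 kr > 85690 kr, so the regular income tax governs.

157835 kr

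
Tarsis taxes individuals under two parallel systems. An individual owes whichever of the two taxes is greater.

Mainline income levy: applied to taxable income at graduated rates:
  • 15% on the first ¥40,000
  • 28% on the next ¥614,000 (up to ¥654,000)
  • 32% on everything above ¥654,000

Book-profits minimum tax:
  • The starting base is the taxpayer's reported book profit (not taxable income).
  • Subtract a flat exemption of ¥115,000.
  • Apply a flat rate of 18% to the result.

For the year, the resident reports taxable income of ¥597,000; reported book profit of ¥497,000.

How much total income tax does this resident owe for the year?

Mainline income levy:
  ¥40,000 × 15% = ¥6,000
  ¥557,000 × 28% = ¥155,960
  → ¥161,960

Book-profits minimum tax:
  Base (reported book profit): ¥497,000
  Less exemption ¥115,000 → base ¥382,000
  ¥382,000 × 18% = ¥68,760

¥161,960 > ¥68,760, so the mainline income levy governs.

¥161,960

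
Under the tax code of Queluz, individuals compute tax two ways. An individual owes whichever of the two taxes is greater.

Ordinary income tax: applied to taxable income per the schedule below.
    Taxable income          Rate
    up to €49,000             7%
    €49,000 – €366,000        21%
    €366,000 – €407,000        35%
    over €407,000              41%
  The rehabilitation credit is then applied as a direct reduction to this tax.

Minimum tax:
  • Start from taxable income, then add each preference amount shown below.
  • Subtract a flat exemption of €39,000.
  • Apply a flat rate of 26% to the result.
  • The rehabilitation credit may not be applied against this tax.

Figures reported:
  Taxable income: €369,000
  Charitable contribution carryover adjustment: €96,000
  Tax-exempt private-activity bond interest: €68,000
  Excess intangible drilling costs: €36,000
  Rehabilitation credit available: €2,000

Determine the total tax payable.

Minimum tax:
  Adjusted income: €369,000 + €96,000 + €68,000 + €36,000 = €569,000
  Less exemption €39,000 → base €530,000
  €530,000 × 26% = €137,800

Ordinary income tax:
  €49,000 × 7% = €3,430
  €317,000 × 21% = €66,570
  €3,000 × 35% = €1,050
  → €71,050
  Less rehabilitation credit €2,000 → €69,050

€137,800 > €69,050, so the minimum tax is the binding amount.

€137,800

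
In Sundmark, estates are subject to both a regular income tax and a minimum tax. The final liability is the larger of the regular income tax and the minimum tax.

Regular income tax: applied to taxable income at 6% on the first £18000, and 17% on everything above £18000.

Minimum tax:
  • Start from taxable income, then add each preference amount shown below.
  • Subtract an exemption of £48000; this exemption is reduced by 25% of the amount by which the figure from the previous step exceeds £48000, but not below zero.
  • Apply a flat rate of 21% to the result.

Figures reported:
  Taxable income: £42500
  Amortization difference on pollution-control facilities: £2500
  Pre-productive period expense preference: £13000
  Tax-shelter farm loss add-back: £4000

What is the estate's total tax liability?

£5245

Regular income tax:
  £18000 × 6% = £1080
  £24500 × 17% = £4165
  → £5245

Minimum tax:
  Adjusted income: £42500 + £2500 + £13000 + £4000 = £62000
  Exemption: £48000 − 25% × (£62000 − £48000) = £48000 − £3500 = £44500
  Base: £62000 − £44500 = £17500
  £17500 × 21% = £3675

£5245 > £3675, so the regular income tax governs.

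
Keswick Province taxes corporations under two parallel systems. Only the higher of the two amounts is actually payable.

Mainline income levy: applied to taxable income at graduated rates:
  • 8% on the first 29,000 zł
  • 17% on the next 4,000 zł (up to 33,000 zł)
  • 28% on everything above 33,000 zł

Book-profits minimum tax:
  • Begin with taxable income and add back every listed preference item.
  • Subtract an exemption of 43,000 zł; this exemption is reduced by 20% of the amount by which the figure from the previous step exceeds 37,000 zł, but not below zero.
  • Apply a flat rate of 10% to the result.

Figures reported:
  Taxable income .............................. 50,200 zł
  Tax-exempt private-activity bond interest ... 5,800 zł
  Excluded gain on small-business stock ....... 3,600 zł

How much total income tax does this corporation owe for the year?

7,816 zł

Mainline income levy:
  29,000 zł × 8% = 2,320 zł
  4,000 zł × 17% = 680 zł
  17,200 zł × 28% = 4,816 zł
  → 7,816 zł

Book-profits minimum tax:
  Adjusted income: 50,200 zł + 5,800 zł + 3,600 zł = 59,600 zł
  Exemption: 43,000 zł − 20% × (59,600 zł − 37,000 zł) = 43,000 zł − 4,520 zł = 38,480 zł
  Base: 59,600 zł − 38,480 zł = 21,120 zł
  21,120 zł × 10% = 2,112 zł

7,816 zł > 2,112 zł, so the mainline income levy governs.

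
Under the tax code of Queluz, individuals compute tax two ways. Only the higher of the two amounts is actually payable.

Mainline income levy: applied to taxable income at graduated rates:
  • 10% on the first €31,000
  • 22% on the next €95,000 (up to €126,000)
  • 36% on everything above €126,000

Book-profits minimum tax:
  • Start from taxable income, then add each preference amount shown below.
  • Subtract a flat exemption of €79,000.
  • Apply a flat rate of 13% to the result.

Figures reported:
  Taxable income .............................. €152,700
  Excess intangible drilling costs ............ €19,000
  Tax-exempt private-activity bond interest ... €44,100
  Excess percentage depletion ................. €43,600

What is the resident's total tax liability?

Book-profits minimum tax:
  Adjusted income: €152,700 + €19,000 + €44,100 + €43,600 = €259,400
  Less exemption €79,000 → base €180,400
  €180,400 × 13% = €23,452

Mainline income levy:
  €31,000 × 10% = €3,100
  €95,000 × 22% = €20,900
  €26,700 × 36% = €9,612
  → €33,612

€33,612 > €23,452, so the mainline income levy governs.

€33,612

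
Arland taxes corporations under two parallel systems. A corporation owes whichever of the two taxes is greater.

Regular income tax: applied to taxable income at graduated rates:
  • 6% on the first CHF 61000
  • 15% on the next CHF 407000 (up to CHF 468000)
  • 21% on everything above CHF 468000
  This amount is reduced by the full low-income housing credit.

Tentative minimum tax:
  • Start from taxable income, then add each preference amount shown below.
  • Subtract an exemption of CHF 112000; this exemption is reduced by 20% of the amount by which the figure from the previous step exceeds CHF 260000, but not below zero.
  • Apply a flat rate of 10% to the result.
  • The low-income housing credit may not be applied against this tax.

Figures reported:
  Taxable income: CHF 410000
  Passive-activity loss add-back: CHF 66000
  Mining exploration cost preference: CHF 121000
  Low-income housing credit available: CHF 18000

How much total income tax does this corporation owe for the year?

CHF 55240

Regular income tax:
  CHF 61000 × 6% = CHF 3660
  CHF 349000 × 15% = CHF 52350
  → CHF 56010
  Less low-income housing credit CHF 18000 → CHF 38010

Tentative minimum tax:
  Adjusted income: CHF 410000 + CHF 66000 + CHF 121000 = CHF 597000
  Exemption: CHF 112000 − 20% × (CHF 597000 − CHF 260000) = CHF 112000 − CHF 67400 = CHF 44600
  Base: CHF 597000 − CHF 44600 = CHF 552400
  CHF 552400 × 10% = CHF 55240

CHF 55240 > CHF 38010, so the tentative minimum tax is the binding amount.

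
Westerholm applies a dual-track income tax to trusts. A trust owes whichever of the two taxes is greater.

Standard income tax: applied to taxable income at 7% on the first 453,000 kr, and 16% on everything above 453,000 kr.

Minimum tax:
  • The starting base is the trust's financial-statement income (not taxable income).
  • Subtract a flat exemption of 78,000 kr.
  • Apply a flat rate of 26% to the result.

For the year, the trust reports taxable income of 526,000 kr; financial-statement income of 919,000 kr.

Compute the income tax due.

218,660 kr

Minimum tax:
  Base (financial-statement income): 919,000 kr
  Less exemption 78,000 kr → base 841,000 kr
  841,000 kr × 26% = 218,660 kr

Standard income tax:
  453,000 kr × 7% = 31,710 kr
  73,000 kr × 16% = 11,680 kr
  → 43,390 kr

218,660 kr > 43,390 kr, so the minimum tax is the binding amount.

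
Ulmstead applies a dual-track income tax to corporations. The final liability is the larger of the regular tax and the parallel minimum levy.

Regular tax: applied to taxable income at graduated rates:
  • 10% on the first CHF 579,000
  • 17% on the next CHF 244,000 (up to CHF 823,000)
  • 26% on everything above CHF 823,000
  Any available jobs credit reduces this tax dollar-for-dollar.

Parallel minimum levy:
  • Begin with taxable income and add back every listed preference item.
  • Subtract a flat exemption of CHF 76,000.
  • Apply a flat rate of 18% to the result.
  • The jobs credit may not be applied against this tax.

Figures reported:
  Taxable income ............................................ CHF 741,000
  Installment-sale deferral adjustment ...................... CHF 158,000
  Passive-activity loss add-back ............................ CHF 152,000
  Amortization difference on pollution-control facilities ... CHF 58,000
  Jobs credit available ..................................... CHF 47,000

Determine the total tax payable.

Parallel minimum levy:
  Adjusted income: CHF 741,000 + CHF 158,000 + CHF 152,000 + CHF 58,000 = CHF 1,109,000
  Less exemption CHF 76,000 → base CHF 1,033,000
  CHF 1,033,000 × 18% = CHF 185,940

Regular tax:
  CHF 579,000 × 10% = CHF 57,900
  CHF 162,000 × 17% = CHF 27,540
  → CHF 85,440
  Less jobs credit CHF 47,000 → CHF 38,440

CHF 185,940 > CHF 38,440, so the parallel minimum levy is the binding amount.

CHF 185,940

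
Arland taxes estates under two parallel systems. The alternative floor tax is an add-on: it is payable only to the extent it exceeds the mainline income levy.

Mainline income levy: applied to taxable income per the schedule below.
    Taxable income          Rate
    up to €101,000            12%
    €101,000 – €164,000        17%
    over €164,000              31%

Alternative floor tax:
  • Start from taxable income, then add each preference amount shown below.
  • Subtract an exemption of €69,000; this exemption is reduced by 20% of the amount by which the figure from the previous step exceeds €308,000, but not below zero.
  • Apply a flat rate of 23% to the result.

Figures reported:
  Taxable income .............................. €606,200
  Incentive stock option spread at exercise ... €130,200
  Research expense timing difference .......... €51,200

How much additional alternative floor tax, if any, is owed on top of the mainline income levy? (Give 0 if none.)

Mainline income levy:
  €101,000 × 12% = €12,120
  €63,000 × 17% = €10,710
  €442,200 × 31% = €137,082
  → €159,912

Alternative floor tax:
  Adjusted income: €606,200 + €130,200 + €51,200 = €787,600
  Exemption: 20% × (€787,600 − €308,000) = €95,920 ≥ €69,000, so the exemption is fully phased out
  Base: €787,600 − €0 = €787,600
  €787,600 × 23% = €181,148

Excess of alternative floor tax over mainline income levy: €181,148 − €159,912 = €21,236.

€21,236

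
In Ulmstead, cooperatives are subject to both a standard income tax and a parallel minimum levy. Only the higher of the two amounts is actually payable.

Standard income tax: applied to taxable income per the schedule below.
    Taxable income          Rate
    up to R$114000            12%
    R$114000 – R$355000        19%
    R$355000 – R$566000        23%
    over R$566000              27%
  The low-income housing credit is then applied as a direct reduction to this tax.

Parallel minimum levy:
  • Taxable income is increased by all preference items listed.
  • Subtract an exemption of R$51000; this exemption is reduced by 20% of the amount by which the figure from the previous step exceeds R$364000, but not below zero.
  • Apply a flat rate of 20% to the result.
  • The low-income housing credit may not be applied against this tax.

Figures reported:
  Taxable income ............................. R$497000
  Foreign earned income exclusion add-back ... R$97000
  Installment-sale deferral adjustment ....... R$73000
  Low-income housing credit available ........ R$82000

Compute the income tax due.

Standard income tax:
  R$114000 × 12% = R$13680
  R$241000 × 19% = R$45790
  R$142000 × 23% = R$32660
  → R$92130
  Less low-income housing credit R$82000 → R$10130

Parallel minimum levy:
  Adjusted income: R$497000 + R$97000 + R$73000 = R$667000
  Exemption: 20% × (R$667000 − R$364000) = R$60600 ≥ R$51000, so the exemption is fully phased out
  Base: R$667000 − R$0 = R$667000
  R$667000 × 20% = R$133400

R$133400 > R$10130, so the parallel minimum levy is the binding amount.

R$133400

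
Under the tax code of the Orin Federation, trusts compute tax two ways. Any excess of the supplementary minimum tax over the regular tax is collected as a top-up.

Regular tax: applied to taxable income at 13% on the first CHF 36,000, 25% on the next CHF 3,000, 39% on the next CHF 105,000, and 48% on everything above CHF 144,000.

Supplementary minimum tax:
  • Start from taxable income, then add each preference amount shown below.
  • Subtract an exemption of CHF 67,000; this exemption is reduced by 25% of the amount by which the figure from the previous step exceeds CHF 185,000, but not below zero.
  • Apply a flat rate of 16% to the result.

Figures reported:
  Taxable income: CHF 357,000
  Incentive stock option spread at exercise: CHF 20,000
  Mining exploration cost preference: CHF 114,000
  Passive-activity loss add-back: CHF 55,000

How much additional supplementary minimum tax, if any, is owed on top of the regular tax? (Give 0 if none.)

CHF 0

Regular tax:
  CHF 36,000 × 13% = CHF 4,680
  CHF 3,000 × 25% = CHF 750
  CHF 105,000 × 39% = CHF 40,950
  CHF 213,000 × 48% = CHF 102,240
  → CHF 148,620

Supplementary minimum tax:
  Adjusted income: CHF 357,000 + CHF 20,000 + CHF 114,000 + CHF 55,000 = CHF 546,000
  Exemption: 25% × (CHF 546,000 − CHF 185,000) = CHF 90,250 ≥ CHF 67,000, so the exemption is fully phased out
  Base: CHF 546,000 − CHF 0 = CHF 546,000
  CHF 546,000 × 16% = CHF 87,360

CHF 87,360 ≤ CHF 148,620, so no add-on is due.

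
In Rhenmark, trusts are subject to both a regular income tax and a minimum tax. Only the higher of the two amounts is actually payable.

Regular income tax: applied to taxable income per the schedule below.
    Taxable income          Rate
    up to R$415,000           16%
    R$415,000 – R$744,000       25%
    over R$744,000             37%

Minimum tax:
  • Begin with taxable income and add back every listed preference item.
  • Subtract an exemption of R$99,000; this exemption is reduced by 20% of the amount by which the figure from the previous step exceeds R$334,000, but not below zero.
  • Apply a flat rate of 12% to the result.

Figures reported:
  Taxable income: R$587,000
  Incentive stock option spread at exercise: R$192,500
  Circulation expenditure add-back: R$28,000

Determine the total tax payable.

Minimum tax:
  Adjusted income: R$587,000 + R$192,500 + R$28,000 = R$807,500
  Exemption: R$99,000 − 20% × (R$807,500 − R$334,000) = R$99,000 − R$94,700 = R$4,300
  Base: R$807,500 − R$4,300 = R$803,200
  R$803,200 × 12% = R$96,384

Regular income tax:
  R$415,000 × 16% = R$66,400
  R$172,000 × 25% = R$43,000
  → R$109,400

R$109,400 > R$96,384, so the regular income tax governs.

R$109,400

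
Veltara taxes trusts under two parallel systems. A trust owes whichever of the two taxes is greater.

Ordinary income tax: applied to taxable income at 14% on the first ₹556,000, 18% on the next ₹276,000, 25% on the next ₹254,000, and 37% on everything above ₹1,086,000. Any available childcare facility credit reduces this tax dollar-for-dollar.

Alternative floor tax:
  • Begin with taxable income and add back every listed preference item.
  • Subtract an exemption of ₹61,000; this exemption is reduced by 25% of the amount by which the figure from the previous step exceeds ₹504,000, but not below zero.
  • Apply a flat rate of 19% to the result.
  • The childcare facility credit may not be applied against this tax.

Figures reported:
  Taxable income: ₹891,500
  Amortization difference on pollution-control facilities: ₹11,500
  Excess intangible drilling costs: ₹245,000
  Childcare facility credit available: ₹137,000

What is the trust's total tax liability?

Alternative floor tax:
  Adjusted income: ₹891,500 + ₹11,500 + ₹245,000 = ₹1,148,000
  Exemption: 25% × (₹1,148,000 − ₹504,000) = ₹161,000 ≥ ₹61,000, so the exemption is fully phased out
  Base: ₹1,148,000 − ₹0 = ₹1,148,000
  ₹1,148,000 × 19% = ₹218,120

Ordinary income tax:
  ₹556,000 × 14% = ₹77,840
  ₹276,000 × 18% = ₹49,680
  ₹59,500 × 25% = ₹14,875
  → ₹142,395
  Less childcare facility credit ₹137,000 → ₹5,395

₹218,120 > ₹5,395, so the alternative floor tax is the binding amount.

₹218,120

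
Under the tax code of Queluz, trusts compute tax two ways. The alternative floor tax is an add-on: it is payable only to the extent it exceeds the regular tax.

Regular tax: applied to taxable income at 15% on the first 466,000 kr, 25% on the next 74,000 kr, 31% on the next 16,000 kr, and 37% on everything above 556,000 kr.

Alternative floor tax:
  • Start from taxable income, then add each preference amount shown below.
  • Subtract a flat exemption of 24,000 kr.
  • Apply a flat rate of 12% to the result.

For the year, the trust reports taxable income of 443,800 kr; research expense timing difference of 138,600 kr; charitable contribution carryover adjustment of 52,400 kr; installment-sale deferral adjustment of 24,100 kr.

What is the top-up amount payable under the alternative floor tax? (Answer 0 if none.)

9,618 kr

Alternative floor tax:
  Adjusted income: 443,800 kr + 138,600 kr + 52,400 kr + 24,100 kr = 658,900 kr
  Less exemption 24,000 kr → base 634,900 kr
  634,900 kr × 12% = 76,188 kr

Regular tax:
  443,800 kr × 15% = 66,570 kr

Excess of alternative floor tax over regular tax: 76,188 kr − 66,570 kr = 9,618 kr.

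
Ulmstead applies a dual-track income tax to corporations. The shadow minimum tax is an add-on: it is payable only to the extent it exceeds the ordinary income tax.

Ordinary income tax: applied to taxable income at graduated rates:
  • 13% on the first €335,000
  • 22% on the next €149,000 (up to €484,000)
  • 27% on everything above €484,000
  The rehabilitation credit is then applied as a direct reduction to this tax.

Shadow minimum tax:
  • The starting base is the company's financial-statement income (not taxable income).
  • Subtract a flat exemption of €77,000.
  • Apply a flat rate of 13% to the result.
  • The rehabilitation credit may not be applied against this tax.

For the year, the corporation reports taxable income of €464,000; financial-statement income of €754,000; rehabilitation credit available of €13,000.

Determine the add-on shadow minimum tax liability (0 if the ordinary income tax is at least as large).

€29,080

Shadow minimum tax:
  Base (financial-statement income): €754,000
  Less exemption €77,000 → base €677,000
  €677,000 × 13% = €88,010

Ordinary income tax:
  €335,000 × 13% = €43,550
  €129,000 × 22% = €28,380
  → €71,930
  Less rehabilitation credit €13,000 → €58,930

Excess of shadow minimum tax over ordinary income tax: €88,010 − €58,930 = €29,080.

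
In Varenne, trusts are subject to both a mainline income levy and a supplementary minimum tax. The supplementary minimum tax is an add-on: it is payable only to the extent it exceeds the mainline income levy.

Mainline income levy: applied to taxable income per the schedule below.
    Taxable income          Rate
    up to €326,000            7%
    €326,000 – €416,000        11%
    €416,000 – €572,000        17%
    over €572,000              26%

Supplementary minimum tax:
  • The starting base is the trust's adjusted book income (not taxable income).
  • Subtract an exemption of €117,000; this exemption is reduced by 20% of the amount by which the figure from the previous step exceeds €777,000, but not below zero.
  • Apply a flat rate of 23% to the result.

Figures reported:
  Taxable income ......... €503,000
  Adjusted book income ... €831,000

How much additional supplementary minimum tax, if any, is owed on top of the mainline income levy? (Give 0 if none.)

Mainline income levy:
  €326,000 × 7% = €22,820
  €90,000 × 11% = €9,900
  €87,000 × 17% = €14,790
  → €47,510

Supplementary minimum tax:
  Base (adjusted book income): €831,000
  Exemption: €117,000 − 20% × (€831,000 − €777,000) = €117,000 − €10,800 = €106,200
  Base: €831,000 − €106,200 = €724,800
  €724,800 × 23% = €166,704

Excess of supplementary minimum tax over mainline income levy: €166,704 − €47,510 = €119,194.

€119,194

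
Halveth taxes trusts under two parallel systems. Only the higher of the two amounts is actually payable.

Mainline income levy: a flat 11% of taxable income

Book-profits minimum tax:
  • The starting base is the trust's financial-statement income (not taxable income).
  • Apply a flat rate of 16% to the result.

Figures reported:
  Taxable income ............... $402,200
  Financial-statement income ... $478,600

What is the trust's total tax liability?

Book-profits minimum tax:
  Base (financial-statement income): $478,600
  $478,600 × 16% = $76,576

Mainline income levy:
  $402,200 × 11% = $44,242

$76,576 > $44,242, so the book-profits minimum tax is the binding amount.

$76,576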